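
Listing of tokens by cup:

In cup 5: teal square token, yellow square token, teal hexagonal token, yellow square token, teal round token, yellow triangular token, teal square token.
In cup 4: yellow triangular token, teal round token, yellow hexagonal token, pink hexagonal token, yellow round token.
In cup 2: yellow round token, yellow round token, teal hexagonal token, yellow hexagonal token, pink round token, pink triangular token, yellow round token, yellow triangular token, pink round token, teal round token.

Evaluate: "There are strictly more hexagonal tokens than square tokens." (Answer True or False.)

True

hexagonal tokens: 5.
square tokens: 4.
The claim requires 5 > 4, which holds.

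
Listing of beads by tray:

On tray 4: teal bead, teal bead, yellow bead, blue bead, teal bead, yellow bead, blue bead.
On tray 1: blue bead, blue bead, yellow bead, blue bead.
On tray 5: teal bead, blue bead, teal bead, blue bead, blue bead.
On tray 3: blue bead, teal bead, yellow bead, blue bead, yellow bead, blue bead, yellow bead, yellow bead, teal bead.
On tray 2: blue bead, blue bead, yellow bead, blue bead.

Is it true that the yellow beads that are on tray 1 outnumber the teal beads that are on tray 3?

False

There is 1 yellow bead on tray 1.
There are 2 teal beads on tray 3.
The claim requires 1 > 2, which does not hold.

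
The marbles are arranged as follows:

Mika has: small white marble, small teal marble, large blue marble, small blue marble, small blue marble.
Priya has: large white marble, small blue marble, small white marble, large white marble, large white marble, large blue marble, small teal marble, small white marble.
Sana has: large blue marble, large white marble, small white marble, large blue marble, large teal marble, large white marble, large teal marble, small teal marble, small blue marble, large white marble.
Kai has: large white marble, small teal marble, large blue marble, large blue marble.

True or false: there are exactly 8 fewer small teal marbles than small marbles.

small teal marbles: 4.
small marbles: 12.
The claim requires 12 − 4 (= 8) to equal 8, which holds.

True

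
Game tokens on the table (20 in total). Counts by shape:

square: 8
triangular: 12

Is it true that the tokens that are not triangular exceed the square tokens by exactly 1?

False

tokens that are not triangular: 8.
square tokens: 8.
The claim requires 8 − 8 (= 0) to equal 1, which does not hold.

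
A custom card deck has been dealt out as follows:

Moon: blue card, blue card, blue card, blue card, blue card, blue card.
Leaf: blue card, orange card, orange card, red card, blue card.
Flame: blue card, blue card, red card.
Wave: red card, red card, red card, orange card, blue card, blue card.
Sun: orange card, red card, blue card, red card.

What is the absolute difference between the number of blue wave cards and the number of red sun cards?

blue wave cards: 2. red sun cards: 2.
|2 − 2| = 2 − 2 = 0.

0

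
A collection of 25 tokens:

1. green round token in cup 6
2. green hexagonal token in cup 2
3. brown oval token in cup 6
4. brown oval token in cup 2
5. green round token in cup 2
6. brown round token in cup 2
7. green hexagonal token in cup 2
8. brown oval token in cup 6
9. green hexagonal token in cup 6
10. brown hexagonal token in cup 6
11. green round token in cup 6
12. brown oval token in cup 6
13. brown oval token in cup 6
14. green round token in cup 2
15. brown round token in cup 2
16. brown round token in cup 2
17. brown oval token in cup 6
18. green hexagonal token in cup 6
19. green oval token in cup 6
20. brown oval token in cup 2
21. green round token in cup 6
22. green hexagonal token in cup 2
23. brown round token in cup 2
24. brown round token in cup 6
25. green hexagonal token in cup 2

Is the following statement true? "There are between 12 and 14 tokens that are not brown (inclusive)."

|tokens that are not brown| = 12.
The claim requires 12 ≤ 12 ≤ 14, which holds.

True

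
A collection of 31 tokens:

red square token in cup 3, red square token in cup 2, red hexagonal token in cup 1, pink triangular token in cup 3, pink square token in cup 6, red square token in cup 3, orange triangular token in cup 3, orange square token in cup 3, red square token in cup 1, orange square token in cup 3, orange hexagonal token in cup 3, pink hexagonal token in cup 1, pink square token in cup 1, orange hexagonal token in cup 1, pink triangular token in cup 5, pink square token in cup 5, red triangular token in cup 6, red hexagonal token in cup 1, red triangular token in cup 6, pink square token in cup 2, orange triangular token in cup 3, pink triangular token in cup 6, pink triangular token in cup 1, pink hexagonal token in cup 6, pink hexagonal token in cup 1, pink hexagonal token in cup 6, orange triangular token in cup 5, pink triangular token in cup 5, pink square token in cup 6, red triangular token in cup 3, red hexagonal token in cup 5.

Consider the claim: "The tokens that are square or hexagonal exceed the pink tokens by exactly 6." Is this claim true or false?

There are 20 tokens that are square or hexagonal.
There are 14 pink tokens.
The claim requires 20 − 14 (= 6) to equal 6, which holds.

True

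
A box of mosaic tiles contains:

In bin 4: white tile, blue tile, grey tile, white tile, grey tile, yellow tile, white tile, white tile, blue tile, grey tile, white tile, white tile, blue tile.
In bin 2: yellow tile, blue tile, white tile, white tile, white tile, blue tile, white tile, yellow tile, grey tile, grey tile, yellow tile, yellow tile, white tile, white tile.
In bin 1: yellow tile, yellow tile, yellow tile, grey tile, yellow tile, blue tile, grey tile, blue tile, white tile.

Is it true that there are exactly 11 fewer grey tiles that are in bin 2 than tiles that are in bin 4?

True

There are 2 grey tiles in bin 2.
There are 13 tiles in bin 4.
The claim requires 13 − 2 (= 11) to equal 11, which holds.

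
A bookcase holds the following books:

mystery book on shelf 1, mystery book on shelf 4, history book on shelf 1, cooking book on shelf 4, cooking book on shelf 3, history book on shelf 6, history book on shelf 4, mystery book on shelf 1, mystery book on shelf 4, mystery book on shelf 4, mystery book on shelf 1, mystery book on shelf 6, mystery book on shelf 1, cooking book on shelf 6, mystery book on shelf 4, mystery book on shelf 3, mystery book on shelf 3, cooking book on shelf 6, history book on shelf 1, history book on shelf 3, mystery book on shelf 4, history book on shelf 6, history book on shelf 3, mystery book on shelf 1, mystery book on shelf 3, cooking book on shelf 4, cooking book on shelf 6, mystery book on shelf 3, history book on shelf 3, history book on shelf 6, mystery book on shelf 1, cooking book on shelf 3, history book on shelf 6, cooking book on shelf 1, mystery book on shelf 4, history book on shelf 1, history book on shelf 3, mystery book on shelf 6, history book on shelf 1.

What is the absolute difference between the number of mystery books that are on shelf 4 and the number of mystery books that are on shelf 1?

0

mystery books on shelf 4: 6. mystery books on shelf 1: 6.
|6 − 6| = 6 − 6 = 0.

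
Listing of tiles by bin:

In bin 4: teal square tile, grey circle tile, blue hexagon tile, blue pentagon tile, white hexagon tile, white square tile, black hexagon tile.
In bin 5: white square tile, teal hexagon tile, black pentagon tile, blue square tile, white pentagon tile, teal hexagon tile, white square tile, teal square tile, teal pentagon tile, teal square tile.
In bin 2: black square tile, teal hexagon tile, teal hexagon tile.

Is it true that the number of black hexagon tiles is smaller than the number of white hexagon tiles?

There is 1 black hexagon tile.
There is 1 white hexagon tile.
The claim requires 1 < 1, which does not hold.

False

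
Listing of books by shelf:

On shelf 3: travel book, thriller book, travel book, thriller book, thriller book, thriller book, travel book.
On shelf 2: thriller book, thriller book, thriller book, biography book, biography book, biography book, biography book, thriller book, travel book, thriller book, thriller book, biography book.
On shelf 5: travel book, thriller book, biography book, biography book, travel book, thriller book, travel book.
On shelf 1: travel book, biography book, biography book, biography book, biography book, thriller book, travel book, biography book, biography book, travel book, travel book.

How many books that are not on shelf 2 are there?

25

Total books: 37; with the excluded value: 12; remaining 37 − 12 = 25.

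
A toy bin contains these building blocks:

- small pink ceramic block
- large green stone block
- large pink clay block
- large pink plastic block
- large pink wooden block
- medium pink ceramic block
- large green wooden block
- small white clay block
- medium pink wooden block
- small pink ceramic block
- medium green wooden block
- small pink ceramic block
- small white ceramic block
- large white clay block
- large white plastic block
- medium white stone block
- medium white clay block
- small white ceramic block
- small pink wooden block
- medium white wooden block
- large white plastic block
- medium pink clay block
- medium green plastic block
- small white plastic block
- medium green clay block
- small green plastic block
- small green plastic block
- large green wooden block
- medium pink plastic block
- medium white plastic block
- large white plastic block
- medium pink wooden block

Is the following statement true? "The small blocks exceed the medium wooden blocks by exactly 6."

|small blocks| = 10.
|medium wooden blocks| = 4.
The claim requires 10 − 4 (= 6) to equal 6, which holds.

True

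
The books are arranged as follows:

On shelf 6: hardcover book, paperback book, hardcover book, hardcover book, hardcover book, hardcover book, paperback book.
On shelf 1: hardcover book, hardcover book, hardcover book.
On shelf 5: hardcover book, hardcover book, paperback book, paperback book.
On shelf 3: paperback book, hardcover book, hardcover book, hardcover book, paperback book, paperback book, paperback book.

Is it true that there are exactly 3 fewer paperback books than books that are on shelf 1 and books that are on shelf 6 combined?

False

paperback books: 8.
books on shelf 1: 3; books on shelf 6: 7; combined: 3 + 7 = 10.
The claim requires 10 − 8 (= 2) to equal 3, which does not hold.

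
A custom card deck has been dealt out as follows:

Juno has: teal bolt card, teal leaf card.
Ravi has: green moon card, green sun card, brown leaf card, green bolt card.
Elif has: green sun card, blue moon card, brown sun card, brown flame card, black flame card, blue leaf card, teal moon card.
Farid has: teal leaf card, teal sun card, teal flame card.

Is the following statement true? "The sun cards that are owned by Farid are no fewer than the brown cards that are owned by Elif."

Count of sun cards owned by Farid: 1.
Count of brown cards owned by Elif: 2.
The claim requires 1 ≥ 2, which does not hold.

False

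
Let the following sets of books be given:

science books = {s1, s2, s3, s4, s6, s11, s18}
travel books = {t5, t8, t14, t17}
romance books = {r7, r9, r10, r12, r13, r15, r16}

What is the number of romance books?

7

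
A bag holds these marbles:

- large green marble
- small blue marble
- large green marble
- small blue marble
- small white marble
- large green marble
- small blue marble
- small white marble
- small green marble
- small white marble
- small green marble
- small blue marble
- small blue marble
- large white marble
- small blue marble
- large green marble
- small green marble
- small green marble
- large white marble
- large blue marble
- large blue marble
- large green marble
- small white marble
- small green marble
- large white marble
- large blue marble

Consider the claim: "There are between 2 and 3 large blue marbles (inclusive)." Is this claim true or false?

large blue marbles: 3.
The claim requires 2 ≤ 3 ≤ 3, which holds.

True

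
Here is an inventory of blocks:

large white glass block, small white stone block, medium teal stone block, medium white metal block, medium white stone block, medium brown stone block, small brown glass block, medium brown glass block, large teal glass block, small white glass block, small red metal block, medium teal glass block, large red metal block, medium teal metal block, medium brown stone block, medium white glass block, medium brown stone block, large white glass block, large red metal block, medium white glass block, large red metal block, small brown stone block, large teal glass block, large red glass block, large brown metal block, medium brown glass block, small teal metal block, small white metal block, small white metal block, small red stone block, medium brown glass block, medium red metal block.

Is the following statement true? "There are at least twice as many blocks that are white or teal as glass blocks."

blocks that are white or teal: 16.
glass blocks: 13.
The claim requires 16 ≥ 2 × 13 = 26, which does not hold.

False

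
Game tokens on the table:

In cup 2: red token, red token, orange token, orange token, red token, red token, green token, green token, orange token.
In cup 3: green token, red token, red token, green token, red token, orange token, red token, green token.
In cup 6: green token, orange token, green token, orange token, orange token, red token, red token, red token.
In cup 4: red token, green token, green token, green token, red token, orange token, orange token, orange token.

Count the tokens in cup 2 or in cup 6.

in cup 2: 9; in cup 6: 8; together 9 + 8 = 17.

17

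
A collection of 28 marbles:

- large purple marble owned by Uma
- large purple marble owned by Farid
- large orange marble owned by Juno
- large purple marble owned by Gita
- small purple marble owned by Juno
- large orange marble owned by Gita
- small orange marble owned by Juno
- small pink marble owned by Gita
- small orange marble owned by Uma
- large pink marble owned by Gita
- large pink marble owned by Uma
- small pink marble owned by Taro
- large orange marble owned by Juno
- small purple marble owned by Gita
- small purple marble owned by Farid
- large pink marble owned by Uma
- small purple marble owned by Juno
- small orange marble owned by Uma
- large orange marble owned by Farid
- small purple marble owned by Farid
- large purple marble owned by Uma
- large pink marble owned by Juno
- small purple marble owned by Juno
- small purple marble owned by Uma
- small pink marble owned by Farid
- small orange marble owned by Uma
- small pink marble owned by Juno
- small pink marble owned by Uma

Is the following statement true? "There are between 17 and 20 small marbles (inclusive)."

False

|small marbles| = 16.
The claim requires 17 ≤ 16 ≤ 20, which does not hold.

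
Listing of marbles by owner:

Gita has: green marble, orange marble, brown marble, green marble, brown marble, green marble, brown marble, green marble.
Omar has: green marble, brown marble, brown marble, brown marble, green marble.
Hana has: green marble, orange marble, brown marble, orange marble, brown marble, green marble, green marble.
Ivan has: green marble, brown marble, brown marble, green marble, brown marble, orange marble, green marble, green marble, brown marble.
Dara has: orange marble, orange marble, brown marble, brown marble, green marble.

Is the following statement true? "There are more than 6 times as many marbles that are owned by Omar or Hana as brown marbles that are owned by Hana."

False

marbles owned by Omar or Hana: 12.
brown marbles owned by Hana: 2.
The claim requires 12 > 6 × 2 = 12, which does not hold.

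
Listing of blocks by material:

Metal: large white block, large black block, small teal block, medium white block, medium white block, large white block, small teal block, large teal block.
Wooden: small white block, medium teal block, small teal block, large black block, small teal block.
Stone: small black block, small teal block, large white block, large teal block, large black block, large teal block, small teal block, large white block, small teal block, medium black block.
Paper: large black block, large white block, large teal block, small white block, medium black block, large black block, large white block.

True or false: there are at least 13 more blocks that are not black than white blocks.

blocks that are not black: 22.
white blocks: 10.
The claim requires 22 − 10 = 12 ≥ 13, which does not hold.

False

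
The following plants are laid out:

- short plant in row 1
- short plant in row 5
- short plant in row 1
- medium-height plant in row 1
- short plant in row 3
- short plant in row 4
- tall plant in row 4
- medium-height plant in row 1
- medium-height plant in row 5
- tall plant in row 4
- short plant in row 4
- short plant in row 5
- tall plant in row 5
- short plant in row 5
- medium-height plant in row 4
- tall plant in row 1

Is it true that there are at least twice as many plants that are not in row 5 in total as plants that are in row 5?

True

There are 11 plants that are not in row 5.
There are 5 plants in row 5.
The claim requires 11 ≥ 2 × 5 = 10, which holds.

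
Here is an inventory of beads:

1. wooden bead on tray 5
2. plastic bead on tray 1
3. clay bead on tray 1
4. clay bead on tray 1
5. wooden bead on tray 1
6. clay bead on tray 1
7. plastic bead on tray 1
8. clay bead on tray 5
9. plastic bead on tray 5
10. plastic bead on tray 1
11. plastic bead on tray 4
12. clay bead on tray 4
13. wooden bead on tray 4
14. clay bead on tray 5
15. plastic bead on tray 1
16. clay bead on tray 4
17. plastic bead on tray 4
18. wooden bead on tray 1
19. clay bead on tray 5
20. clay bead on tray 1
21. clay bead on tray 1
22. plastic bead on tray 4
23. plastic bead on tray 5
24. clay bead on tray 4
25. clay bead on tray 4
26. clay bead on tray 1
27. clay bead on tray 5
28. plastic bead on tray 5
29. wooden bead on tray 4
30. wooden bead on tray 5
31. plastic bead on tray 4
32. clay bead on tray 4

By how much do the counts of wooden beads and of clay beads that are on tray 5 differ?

2

wooden beads: 6. clay beads on tray 5: 4.
|6 − 4| = 6 − 4 = 2.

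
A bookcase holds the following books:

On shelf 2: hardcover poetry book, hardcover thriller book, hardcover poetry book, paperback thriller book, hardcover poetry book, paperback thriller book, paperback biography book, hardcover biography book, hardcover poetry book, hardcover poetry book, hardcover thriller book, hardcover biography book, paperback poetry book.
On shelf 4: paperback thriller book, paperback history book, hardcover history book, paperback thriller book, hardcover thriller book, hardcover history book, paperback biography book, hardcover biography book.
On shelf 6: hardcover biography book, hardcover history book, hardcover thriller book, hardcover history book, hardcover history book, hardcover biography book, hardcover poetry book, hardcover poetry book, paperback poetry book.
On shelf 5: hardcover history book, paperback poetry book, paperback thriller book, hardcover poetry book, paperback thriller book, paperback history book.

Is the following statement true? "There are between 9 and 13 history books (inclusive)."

False

history books: 8.
The claim requires 9 ≤ 8 ≤ 13, which does not hold.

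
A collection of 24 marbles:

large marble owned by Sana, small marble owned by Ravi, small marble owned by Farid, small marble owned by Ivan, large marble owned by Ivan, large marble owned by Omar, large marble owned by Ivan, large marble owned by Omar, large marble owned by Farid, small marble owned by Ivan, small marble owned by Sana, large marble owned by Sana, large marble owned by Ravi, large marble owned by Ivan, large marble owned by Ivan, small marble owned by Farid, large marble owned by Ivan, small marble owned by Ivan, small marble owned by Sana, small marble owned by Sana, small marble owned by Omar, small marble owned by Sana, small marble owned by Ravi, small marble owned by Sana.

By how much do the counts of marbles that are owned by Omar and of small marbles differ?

10

marbles owned by Omar: 3. small marbles: 13.
|3 − 13| = 13 − 3 = 10.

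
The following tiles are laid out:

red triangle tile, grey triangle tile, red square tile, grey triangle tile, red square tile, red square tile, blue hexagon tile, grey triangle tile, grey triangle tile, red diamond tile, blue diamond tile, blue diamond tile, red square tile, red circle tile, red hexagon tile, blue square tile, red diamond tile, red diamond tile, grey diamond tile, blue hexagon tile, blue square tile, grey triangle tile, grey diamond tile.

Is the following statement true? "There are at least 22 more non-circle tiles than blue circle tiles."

True

There are 22 non-circle tiles.
There are 0 blue circle tiles.
The claim requires 22 − 0 = 22 ≥ 22, which holds.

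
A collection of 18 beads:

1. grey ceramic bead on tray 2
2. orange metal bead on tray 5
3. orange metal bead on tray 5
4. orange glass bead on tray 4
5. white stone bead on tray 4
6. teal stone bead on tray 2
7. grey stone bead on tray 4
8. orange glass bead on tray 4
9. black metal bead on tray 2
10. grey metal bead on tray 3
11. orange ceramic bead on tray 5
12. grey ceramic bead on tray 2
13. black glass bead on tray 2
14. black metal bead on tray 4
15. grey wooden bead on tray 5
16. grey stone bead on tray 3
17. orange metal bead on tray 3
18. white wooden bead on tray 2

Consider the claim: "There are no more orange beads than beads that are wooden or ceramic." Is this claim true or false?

|orange beads| = 6.
|beads that are wooden or ceramic| = 5.
The claim requires 6 ≤ 5, which does not hold.

False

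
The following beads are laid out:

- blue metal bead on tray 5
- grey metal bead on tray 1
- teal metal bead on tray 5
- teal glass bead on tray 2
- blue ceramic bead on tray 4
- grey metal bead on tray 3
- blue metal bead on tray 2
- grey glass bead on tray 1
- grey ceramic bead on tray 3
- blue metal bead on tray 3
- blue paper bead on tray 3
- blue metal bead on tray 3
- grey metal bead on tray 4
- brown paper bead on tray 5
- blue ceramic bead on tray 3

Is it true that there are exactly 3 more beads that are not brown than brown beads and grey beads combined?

False

|beads that are not brown| = 14.
brown beads: 1; grey beads: 5; combined: 1 + 5 = 6.
The claim requires 14 − 6 (= 8) to equal 3, which does not hold.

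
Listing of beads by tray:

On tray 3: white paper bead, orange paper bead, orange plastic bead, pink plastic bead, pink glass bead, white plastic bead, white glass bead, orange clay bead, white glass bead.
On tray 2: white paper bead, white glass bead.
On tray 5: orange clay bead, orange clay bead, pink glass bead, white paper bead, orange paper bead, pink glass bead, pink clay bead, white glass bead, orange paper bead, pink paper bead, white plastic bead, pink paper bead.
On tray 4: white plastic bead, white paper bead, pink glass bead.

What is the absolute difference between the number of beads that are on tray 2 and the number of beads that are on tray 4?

beads on tray 2: 2. beads on tray 4: 3.
|2 − 3| = 3 − 2 = 1.

1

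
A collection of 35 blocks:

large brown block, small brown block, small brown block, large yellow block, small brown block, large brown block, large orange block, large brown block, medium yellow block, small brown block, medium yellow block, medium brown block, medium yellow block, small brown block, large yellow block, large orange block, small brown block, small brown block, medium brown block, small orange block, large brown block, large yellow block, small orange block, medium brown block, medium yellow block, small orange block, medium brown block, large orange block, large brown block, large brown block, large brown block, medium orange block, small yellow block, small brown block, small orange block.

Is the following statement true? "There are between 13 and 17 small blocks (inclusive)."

small blocks: 13.
The claim requires 13 ≤ 13 ≤ 17, which holds.

True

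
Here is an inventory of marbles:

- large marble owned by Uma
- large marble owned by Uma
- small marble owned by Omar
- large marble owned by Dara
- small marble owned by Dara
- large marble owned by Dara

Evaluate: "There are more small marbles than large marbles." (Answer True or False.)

small marbles: 2.
large marbles: 4.
The claim requires 2 > 4, which does not hold.

False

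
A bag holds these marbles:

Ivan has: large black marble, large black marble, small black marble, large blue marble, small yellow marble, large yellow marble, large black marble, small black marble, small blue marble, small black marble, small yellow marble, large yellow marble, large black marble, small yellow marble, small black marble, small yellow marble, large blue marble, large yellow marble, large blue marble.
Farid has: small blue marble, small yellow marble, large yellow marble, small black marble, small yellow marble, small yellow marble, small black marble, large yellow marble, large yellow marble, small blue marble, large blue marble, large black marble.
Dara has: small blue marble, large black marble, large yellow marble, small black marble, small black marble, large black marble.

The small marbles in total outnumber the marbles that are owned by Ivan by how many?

small marbles: 19.
marbles owned by Ivan: 19.
19 − 19 = 0.

0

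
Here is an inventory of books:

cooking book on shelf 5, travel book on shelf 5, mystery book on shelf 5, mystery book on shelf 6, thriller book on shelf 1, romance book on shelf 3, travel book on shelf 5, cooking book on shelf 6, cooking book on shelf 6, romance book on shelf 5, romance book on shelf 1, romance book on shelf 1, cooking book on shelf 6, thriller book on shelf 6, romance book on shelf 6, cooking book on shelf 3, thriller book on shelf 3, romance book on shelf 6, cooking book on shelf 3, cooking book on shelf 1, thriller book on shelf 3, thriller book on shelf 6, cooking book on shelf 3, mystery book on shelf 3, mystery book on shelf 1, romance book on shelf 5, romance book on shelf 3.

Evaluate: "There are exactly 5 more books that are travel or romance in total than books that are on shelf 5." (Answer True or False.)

False

|books that are travel or romance| = 10.
|books on shelf 5| = 6.
The claim requires 10 − 6 (= 4) to equal 5, which does not hold.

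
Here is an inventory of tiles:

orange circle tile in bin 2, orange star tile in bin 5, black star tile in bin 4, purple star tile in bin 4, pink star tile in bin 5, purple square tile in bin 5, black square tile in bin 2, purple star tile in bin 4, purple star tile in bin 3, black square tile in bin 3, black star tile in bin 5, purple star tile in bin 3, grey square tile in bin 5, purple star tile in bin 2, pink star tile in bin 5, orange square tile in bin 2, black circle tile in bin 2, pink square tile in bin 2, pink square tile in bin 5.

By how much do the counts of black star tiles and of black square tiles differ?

black star tiles: 2. black square tiles: 2.
|2 − 2| = 2 − 2 = 0.

0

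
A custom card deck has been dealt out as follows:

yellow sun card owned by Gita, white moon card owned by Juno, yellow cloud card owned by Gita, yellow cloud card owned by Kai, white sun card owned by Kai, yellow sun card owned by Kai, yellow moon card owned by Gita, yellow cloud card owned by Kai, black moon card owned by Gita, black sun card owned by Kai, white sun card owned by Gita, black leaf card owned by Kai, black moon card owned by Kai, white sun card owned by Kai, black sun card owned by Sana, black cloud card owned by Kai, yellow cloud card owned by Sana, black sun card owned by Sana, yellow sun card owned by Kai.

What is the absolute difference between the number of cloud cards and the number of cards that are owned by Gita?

cloud cards: 5. cards owned by Gita: 5.
|5 − 5| = 5 − 5 = 0.

0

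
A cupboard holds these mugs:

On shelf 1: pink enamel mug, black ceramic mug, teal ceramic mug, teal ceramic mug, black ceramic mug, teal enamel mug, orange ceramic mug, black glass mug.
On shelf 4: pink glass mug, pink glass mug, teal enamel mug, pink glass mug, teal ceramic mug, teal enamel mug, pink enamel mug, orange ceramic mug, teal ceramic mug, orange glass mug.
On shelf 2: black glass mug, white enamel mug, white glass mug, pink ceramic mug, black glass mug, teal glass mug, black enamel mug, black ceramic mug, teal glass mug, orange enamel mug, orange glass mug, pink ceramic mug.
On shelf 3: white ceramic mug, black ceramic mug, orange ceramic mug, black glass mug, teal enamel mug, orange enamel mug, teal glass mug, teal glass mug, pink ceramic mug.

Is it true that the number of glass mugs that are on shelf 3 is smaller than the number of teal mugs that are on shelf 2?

False

glass mugs on shelf 3: 3.
teal mugs on shelf 2: 2.
The claim requires 3 < 2, which does not hold.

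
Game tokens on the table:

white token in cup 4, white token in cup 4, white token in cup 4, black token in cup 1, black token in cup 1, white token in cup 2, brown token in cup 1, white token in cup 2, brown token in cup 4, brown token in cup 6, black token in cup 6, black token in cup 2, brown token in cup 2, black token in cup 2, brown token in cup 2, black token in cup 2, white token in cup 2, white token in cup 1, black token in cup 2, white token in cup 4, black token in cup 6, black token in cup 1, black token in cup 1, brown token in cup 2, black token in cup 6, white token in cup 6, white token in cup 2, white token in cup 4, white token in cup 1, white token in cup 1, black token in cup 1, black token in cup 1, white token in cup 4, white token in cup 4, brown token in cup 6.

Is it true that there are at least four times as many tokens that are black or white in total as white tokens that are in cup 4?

True

|tokens that are black or white| = 28.
|white tokens in cup 4| = 7.
The claim requires 28 ≥ 4 × 7 = 28, which holds.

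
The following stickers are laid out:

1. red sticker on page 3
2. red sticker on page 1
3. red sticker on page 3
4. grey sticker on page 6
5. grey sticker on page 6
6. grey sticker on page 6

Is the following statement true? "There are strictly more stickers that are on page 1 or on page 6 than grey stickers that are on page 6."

True

|stickers on page 1 or on page 6| = 4.
|grey stickers on page 6| = 3.
The claim requires 4 > 3, which holds.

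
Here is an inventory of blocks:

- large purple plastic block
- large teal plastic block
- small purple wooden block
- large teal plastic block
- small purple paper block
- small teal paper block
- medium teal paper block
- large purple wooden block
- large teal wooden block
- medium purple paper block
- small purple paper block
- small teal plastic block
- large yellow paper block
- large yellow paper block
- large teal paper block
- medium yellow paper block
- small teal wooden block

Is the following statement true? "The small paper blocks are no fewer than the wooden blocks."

False

small paper blocks: 3.
wooden blocks: 4.
The claim requires 3 ≥ 4, which does not hold.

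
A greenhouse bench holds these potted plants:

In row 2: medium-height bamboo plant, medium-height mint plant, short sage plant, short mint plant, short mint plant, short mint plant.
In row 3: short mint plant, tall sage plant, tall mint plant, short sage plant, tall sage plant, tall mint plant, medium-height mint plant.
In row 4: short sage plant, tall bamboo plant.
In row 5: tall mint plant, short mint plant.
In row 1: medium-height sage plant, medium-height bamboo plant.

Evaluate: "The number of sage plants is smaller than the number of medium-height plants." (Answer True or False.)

False

There are 6 sage plants.
There are 5 medium-height plants.
The claim requires 6 < 5, which does not hold.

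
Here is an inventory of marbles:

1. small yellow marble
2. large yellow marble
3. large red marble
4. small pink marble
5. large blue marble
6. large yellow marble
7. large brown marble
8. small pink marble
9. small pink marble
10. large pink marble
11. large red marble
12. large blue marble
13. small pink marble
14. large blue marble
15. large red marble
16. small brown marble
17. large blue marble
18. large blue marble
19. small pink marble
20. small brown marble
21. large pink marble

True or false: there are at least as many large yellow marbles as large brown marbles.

True

large yellow marbles: 2.
large brown marbles: 1.
The claim requires 2 ≥ 1, which holds.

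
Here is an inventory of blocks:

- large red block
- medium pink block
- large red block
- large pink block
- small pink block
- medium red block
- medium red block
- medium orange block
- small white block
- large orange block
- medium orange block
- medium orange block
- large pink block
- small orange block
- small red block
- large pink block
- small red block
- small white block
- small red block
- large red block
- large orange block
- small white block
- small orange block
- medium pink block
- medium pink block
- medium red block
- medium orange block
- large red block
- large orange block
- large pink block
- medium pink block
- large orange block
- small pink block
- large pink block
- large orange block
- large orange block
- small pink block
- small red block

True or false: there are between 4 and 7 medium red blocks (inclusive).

There are 3 medium red blocks.
The claim requires 4 ≤ 3 ≤ 7, which does not hold.

False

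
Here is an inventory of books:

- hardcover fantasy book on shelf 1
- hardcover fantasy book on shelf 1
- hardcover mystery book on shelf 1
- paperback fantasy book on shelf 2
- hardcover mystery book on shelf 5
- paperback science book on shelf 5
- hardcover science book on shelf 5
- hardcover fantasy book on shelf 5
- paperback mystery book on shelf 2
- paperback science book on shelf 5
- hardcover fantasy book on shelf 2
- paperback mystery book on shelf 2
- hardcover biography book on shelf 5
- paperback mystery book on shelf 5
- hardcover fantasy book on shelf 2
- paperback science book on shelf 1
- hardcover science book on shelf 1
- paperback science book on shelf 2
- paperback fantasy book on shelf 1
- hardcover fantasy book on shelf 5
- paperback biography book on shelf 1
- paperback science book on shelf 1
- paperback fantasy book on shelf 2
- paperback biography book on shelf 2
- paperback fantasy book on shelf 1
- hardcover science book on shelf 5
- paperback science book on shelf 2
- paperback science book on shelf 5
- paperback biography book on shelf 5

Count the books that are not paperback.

12

Total books: 29; with the excluded value: 17; remaining 29 − 17 = 12.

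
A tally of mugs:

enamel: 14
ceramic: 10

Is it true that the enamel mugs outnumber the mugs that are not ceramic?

False

|enamel mugs| = 14.
|mugs that are not ceramic| = 14.
The claim requires 14 > 14, which does not hold.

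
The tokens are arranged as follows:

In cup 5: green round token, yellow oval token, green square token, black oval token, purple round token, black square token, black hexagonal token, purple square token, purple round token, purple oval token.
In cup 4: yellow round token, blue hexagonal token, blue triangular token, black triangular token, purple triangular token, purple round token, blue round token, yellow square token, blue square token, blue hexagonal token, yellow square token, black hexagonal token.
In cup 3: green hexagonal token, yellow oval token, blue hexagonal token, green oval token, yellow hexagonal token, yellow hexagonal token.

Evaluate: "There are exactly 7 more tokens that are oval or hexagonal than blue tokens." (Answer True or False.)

True

tokens that are oval or hexagonal: 13.
blue tokens: 6.
The claim requires 13 − 6 (= 7) to equal 7, which holds.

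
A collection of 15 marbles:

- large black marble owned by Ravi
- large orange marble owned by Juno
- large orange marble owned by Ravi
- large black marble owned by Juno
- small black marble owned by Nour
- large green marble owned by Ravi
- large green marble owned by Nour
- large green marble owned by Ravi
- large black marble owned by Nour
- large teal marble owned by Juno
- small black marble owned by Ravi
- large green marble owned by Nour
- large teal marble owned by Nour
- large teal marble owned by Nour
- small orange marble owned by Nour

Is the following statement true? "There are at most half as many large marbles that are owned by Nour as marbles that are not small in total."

True

large marbles owned by Nour: 5.
marbles that are not small: 12.
The claim requires 2 × 5 = 10 ≤ 12, which holds.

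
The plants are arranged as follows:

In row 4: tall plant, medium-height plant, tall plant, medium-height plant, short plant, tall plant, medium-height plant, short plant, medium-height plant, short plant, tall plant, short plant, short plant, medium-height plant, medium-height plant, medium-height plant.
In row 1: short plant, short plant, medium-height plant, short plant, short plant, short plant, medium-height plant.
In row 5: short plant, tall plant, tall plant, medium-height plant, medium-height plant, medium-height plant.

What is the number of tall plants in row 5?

2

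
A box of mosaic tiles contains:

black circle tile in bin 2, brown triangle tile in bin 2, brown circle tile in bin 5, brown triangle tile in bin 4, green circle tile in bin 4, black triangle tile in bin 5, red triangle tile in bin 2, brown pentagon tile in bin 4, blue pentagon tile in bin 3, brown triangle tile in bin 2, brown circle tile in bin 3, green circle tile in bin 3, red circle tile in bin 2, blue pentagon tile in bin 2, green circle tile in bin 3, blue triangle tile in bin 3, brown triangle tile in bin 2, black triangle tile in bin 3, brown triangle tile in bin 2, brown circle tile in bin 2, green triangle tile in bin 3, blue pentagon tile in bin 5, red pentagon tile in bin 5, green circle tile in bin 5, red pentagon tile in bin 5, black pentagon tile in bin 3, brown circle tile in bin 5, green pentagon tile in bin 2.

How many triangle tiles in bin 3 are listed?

3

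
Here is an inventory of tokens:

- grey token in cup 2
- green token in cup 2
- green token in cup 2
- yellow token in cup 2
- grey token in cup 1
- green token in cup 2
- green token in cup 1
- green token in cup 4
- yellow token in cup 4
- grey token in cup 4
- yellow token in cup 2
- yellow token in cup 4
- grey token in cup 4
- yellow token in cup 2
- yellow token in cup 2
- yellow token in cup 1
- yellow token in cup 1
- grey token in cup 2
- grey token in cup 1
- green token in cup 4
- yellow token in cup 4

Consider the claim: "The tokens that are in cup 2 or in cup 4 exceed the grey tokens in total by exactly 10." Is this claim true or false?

tokens in cup 2 or in cup 4: 16.
grey tokens: 6.
The claim requires 16 − 6 (= 10) to equal 10, which holds.

True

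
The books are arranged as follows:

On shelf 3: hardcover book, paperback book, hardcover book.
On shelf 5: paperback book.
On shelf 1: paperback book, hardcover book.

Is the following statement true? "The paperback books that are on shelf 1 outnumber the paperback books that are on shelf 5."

False

paperback books on shelf 1: 1.
paperback books on shelf 5: 1.
The claim requires 1 > 1, which does not hold.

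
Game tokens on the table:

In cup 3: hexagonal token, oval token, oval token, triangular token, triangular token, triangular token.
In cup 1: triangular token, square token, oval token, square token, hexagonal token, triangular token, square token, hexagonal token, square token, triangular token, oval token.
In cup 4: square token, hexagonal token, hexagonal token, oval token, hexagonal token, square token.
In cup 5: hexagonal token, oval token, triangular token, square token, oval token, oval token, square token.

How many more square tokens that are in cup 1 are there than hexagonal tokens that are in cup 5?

3

square tokens in cup 1: 4.
hexagonal tokens in cup 5: 1.
4 − 1 = 3.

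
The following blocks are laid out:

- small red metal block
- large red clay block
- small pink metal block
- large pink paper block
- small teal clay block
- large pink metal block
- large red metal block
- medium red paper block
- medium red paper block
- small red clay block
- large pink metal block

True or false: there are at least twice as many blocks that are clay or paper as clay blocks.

True

blocks that are clay or paper: 6.
clay blocks: 3.
The claim requires 6 ≥ 2 × 3 = 6, which holds.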